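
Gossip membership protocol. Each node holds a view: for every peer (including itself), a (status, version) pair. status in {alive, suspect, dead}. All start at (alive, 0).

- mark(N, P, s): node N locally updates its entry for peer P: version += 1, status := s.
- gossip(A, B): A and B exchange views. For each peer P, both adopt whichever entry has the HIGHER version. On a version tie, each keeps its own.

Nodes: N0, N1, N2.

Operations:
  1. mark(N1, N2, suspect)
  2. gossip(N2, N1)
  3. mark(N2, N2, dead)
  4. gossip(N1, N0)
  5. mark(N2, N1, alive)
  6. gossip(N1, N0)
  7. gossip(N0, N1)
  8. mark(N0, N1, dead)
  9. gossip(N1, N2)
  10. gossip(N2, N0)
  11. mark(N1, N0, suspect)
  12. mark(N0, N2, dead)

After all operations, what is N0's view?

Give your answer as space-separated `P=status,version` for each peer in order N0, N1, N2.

Op 1: N1 marks N2=suspect -> (suspect,v1)
Op 2: gossip N2<->N1 -> N2.N0=(alive,v0) N2.N1=(alive,v0) N2.N2=(suspect,v1) | N1.N0=(alive,v0) N1.N1=(alive,v0) N1.N2=(suspect,v1)
Op 3: N2 marks N2=dead -> (dead,v2)
Op 4: gossip N1<->N0 -> N1.N0=(alive,v0) N1.N1=(alive,v0) N1.N2=(suspect,v1) | N0.N0=(alive,v0) N0.N1=(alive,v0) N0.N2=(suspect,v1)
Op 5: N2 marks N1=alive -> (alive,v1)
Op 6: gossip N1<->N0 -> N1.N0=(alive,v0) N1.N1=(alive,v0) N1.N2=(suspect,v1) | N0.N0=(alive,v0) N0.N1=(alive,v0) N0.N2=(suspect,v1)
Op 7: gossip N0<->N1 -> N0.N0=(alive,v0) N0.N1=(alive,v0) N0.N2=(suspect,v1) | N1.N0=(alive,v0) N1.N1=(alive,v0) N1.N2=(suspect,v1)
Op 8: N0 marks N1=dead -> (dead,v1)
Op 9: gossip N1<->N2 -> N1.N0=(alive,v0) N1.N1=(alive,v1) N1.N2=(dead,v2) | N2.N0=(alive,v0) N2.N1=(alive,v1) N2.N2=(dead,v2)
Op 10: gossip N2<->N0 -> N2.N0=(alive,v0) N2.N1=(alive,v1) N2.N2=(dead,v2) | N0.N0=(alive,v0) N0.N1=(dead,v1) N0.N2=(dead,v2)
Op 11: N1 marks N0=suspect -> (suspect,v1)
Op 12: N0 marks N2=dead -> (dead,v3)

Answer: N0=alive,0 N1=dead,1 N2=dead,3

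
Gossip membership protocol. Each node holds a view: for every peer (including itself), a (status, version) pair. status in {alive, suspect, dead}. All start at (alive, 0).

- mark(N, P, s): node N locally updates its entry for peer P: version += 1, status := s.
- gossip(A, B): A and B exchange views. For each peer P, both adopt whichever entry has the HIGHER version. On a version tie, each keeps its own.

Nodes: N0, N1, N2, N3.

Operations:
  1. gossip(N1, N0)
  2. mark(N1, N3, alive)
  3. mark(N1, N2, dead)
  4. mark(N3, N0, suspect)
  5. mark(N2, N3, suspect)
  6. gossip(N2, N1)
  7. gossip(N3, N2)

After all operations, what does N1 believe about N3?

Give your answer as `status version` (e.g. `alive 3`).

Answer: alive 1

Derivation:
Op 1: gossip N1<->N0 -> N1.N0=(alive,v0) N1.N1=(alive,v0) N1.N2=(alive,v0) N1.N3=(alive,v0) | N0.N0=(alive,v0) N0.N1=(alive,v0) N0.N2=(alive,v0) N0.N3=(alive,v0)
Op 2: N1 marks N3=alive -> (alive,v1)
Op 3: N1 marks N2=dead -> (dead,v1)
Op 4: N3 marks N0=suspect -> (suspect,v1)
Op 5: N2 marks N3=suspect -> (suspect,v1)
Op 6: gossip N2<->N1 -> N2.N0=(alive,v0) N2.N1=(alive,v0) N2.N2=(dead,v1) N2.N3=(suspect,v1) | N1.N0=(alive,v0) N1.N1=(alive,v0) N1.N2=(dead,v1) N1.N3=(alive,v1)
Op 7: gossip N3<->N2 -> N3.N0=(suspect,v1) N3.N1=(alive,v0) N3.N2=(dead,v1) N3.N3=(suspect,v1) | N2.N0=(suspect,v1) N2.N1=(alive,v0) N2.N2=(dead,v1) N2.N3=(suspect,v1)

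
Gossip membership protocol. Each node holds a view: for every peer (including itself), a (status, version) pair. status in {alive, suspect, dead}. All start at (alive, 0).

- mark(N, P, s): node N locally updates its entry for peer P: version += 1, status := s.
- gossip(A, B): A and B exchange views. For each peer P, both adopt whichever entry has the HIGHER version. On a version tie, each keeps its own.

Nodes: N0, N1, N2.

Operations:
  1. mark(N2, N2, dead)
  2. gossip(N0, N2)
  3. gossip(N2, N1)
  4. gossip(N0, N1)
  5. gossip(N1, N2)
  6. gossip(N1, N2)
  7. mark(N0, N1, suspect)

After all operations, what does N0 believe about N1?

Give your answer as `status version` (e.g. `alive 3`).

Answer: suspect 1

Derivation:
Op 1: N2 marks N2=dead -> (dead,v1)
Op 2: gossip N0<->N2 -> N0.N0=(alive,v0) N0.N1=(alive,v0) N0.N2=(dead,v1) | N2.N0=(alive,v0) N2.N1=(alive,v0) N2.N2=(dead,v1)
Op 3: gossip N2<->N1 -> N2.N0=(alive,v0) N2.N1=(alive,v0) N2.N2=(dead,v1) | N1.N0=(alive,v0) N1.N1=(alive,v0) N1.N2=(dead,v1)
Op 4: gossip N0<->N1 -> N0.N0=(alive,v0) N0.N1=(alive,v0) N0.N2=(dead,v1) | N1.N0=(alive,v0) N1.N1=(alive,v0) N1.N2=(dead,v1)
Op 5: gossip N1<->N2 -> N1.N0=(alive,v0) N1.N1=(alive,v0) N1.N2=(dead,v1) | N2.N0=(alive,v0) N2.N1=(alive,v0) N2.N2=(dead,v1)
Op 6: gossip N1<->N2 -> N1.N0=(alive,v0) N1.N1=(alive,v0) N1.N2=(dead,v1) | N2.N0=(alive,v0) N2.N1=(alive,v0) N2.N2=(dead,v1)
Op 7: N0 marks N1=suspect -> (suspect,v1)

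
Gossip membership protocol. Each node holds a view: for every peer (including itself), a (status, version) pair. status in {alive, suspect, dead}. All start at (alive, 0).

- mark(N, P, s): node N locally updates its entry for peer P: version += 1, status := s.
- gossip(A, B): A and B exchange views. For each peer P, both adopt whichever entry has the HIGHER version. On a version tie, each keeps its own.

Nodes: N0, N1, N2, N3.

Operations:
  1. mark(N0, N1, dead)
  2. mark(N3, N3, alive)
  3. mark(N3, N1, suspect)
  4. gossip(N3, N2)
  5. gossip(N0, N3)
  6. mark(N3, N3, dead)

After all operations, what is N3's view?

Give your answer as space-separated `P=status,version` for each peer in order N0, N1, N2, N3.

Op 1: N0 marks N1=dead -> (dead,v1)
Op 2: N3 marks N3=alive -> (alive,v1)
Op 3: N3 marks N1=suspect -> (suspect,v1)
Op 4: gossip N3<->N2 -> N3.N0=(alive,v0) N3.N1=(suspect,v1) N3.N2=(alive,v0) N3.N3=(alive,v1) | N2.N0=(alive,v0) N2.N1=(suspect,v1) N2.N2=(alive,v0) N2.N3=(alive,v1)
Op 5: gossip N0<->N3 -> N0.N0=(alive,v0) N0.N1=(dead,v1) N0.N2=(alive,v0) N0.N3=(alive,v1) | N3.N0=(alive,v0) N3.N1=(suspect,v1) N3.N2=(alive,v0) N3.N3=(alive,v1)
Op 6: N3 marks N3=dead -> (dead,v2)

Answer: N0=alive,0 N1=suspect,1 N2=alive,0 N3=dead,2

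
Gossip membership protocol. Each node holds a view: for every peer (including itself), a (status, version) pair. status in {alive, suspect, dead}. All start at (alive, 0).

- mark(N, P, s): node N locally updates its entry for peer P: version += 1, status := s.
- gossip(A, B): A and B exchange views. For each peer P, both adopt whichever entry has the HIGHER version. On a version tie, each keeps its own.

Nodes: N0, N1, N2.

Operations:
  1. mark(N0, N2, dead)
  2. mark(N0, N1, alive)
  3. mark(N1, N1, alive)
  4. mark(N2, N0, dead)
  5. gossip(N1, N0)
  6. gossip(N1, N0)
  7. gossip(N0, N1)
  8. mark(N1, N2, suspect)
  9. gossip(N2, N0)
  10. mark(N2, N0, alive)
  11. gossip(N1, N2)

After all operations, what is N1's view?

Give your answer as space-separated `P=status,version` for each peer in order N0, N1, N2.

Op 1: N0 marks N2=dead -> (dead,v1)
Op 2: N0 marks N1=alive -> (alive,v1)
Op 3: N1 marks N1=alive -> (alive,v1)
Op 4: N2 marks N0=dead -> (dead,v1)
Op 5: gossip N1<->N0 -> N1.N0=(alive,v0) N1.N1=(alive,v1) N1.N2=(dead,v1) | N0.N0=(alive,v0) N0.N1=(alive,v1) N0.N2=(dead,v1)
Op 6: gossip N1<->N0 -> N1.N0=(alive,v0) N1.N1=(alive,v1) N1.N2=(dead,v1) | N0.N0=(alive,v0) N0.N1=(alive,v1) N0.N2=(dead,v1)
Op 7: gossip N0<->N1 -> N0.N0=(alive,v0) N0.N1=(alive,v1) N0.N2=(dead,v1) | N1.N0=(alive,v0) N1.N1=(alive,v1) N1.N2=(dead,v1)
Op 8: N1 marks N2=suspect -> (suspect,v2)
Op 9: gossip N2<->N0 -> N2.N0=(dead,v1) N2.N1=(alive,v1) N2.N2=(dead,v1) | N0.N0=(dead,v1) N0.N1=(alive,v1) N0.N2=(dead,v1)
Op 10: N2 marks N0=alive -> (alive,v2)
Op 11: gossip N1<->N2 -> N1.N0=(alive,v2) N1.N1=(alive,v1) N1.N2=(suspect,v2) | N2.N0=(alive,v2) N2.N1=(alive,v1) N2.N2=(suspect,v2)

Answer: N0=alive,2 N1=alive,1 N2=suspect,2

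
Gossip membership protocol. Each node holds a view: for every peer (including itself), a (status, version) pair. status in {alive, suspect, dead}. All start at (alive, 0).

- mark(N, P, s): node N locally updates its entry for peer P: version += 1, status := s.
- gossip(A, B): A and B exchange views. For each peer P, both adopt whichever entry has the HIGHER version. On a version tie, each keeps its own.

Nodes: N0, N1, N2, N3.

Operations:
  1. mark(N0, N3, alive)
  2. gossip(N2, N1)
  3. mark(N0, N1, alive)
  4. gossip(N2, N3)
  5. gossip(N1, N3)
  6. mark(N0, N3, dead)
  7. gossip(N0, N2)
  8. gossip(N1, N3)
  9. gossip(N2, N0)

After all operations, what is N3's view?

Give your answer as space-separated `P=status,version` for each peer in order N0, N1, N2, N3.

Answer: N0=alive,0 N1=alive,0 N2=alive,0 N3=alive,0

Derivation:
Op 1: N0 marks N3=alive -> (alive,v1)
Op 2: gossip N2<->N1 -> N2.N0=(alive,v0) N2.N1=(alive,v0) N2.N2=(alive,v0) N2.N3=(alive,v0) | N1.N0=(alive,v0) N1.N1=(alive,v0) N1.N2=(alive,v0) N1.N3=(alive,v0)
Op 3: N0 marks N1=alive -> (alive,v1)
Op 4: gossip N2<->N3 -> N2.N0=(alive,v0) N2.N1=(alive,v0) N2.N2=(alive,v0) N2.N3=(alive,v0) | N3.N0=(alive,v0) N3.N1=(alive,v0) N3.N2=(alive,v0) N3.N3=(alive,v0)
Op 5: gossip N1<->N3 -> N1.N0=(alive,v0) N1.N1=(alive,v0) N1.N2=(alive,v0) N1.N3=(alive,v0) | N3.N0=(alive,v0) N3.N1=(alive,v0) N3.N2=(alive,v0) N3.N3=(alive,v0)
Op 6: N0 marks N3=dead -> (dead,v2)
Op 7: gossip N0<->N2 -> N0.N0=(alive,v0) N0.N1=(alive,v1) N0.N2=(alive,v0) N0.N3=(dead,v2) | N2.N0=(alive,v0) N2.N1=(alive,v1) N2.N2=(alive,v0) N2.N3=(dead,v2)
Op 8: gossip N1<->N3 -> N1.N0=(alive,v0) N1.N1=(alive,v0) N1.N2=(alive,v0) N1.N3=(alive,v0) | N3.N0=(alive,v0) N3.N1=(alive,v0) N3.N2=(alive,v0) N3.N3=(alive,v0)
Op 9: gossip N2<->N0 -> N2.N0=(alive,v0) N2.N1=(alive,v1) N2.N2=(alive,v0) N2.N3=(dead,v2) | N0.N0=(alive,v0) N0.N1=(alive,v1) N0.N2=(alive,v0) N0.N3=(dead,v2)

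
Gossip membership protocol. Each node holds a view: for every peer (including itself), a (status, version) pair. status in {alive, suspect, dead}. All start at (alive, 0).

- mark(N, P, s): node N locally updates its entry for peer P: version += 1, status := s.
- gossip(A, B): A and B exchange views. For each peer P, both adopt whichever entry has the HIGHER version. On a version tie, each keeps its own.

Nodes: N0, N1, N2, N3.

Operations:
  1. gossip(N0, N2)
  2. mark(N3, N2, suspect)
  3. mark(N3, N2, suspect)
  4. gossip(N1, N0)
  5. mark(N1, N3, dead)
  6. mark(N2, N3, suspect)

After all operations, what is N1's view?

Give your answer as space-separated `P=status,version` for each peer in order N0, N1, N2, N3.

Op 1: gossip N0<->N2 -> N0.N0=(alive,v0) N0.N1=(alive,v0) N0.N2=(alive,v0) N0.N3=(alive,v0) | N2.N0=(alive,v0) N2.N1=(alive,v0) N2.N2=(alive,v0) N2.N3=(alive,v0)
Op 2: N3 marks N2=suspect -> (suspect,v1)
Op 3: N3 marks N2=suspect -> (suspect,v2)
Op 4: gossip N1<->N0 -> N1.N0=(alive,v0) N1.N1=(alive,v0) N1.N2=(alive,v0) N1.N3=(alive,v0) | N0.N0=(alive,v0) N0.N1=(alive,v0) N0.N2=(alive,v0) N0.N3=(alive,v0)
Op 5: N1 marks N3=dead -> (dead,v1)
Op 6: N2 marks N3=suspect -> (suspect,v1)

Answer: N0=alive,0 N1=alive,0 N2=alive,0 N3=dead,1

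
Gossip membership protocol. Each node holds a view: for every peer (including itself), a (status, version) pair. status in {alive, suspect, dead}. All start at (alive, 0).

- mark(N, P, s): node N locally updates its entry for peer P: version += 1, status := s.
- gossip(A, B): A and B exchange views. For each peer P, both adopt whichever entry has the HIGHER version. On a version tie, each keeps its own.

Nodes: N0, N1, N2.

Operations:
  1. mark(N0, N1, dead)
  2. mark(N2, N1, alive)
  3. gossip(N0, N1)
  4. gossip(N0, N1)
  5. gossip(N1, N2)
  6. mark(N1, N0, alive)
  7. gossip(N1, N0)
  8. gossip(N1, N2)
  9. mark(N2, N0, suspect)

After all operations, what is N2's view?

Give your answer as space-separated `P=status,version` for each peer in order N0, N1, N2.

Op 1: N0 marks N1=dead -> (dead,v1)
Op 2: N2 marks N1=alive -> (alive,v1)
Op 3: gossip N0<->N1 -> N0.N0=(alive,v0) N0.N1=(dead,v1) N0.N2=(alive,v0) | N1.N0=(alive,v0) N1.N1=(dead,v1) N1.N2=(alive,v0)
Op 4: gossip N0<->N1 -> N0.N0=(alive,v0) N0.N1=(dead,v1) N0.N2=(alive,v0) | N1.N0=(alive,v0) N1.N1=(dead,v1) N1.N2=(alive,v0)
Op 5: gossip N1<->N2 -> N1.N0=(alive,v0) N1.N1=(dead,v1) N1.N2=(alive,v0) | N2.N0=(alive,v0) N2.N1=(alive,v1) N2.N2=(alive,v0)
Op 6: N1 marks N0=alive -> (alive,v1)
Op 7: gossip N1<->N0 -> N1.N0=(alive,v1) N1.N1=(dead,v1) N1.N2=(alive,v0) | N0.N0=(alive,v1) N0.N1=(dead,v1) N0.N2=(alive,v0)
Op 8: gossip N1<->N2 -> N1.N0=(alive,v1) N1.N1=(dead,v1) N1.N2=(alive,v0) | N2.N0=(alive,v1) N2.N1=(alive,v1) N2.N2=(alive,v0)
Op 9: N2 marks N0=suspect -> (suspect,v2)

Answer: N0=suspect,2 N1=alive,1 N2=alive,0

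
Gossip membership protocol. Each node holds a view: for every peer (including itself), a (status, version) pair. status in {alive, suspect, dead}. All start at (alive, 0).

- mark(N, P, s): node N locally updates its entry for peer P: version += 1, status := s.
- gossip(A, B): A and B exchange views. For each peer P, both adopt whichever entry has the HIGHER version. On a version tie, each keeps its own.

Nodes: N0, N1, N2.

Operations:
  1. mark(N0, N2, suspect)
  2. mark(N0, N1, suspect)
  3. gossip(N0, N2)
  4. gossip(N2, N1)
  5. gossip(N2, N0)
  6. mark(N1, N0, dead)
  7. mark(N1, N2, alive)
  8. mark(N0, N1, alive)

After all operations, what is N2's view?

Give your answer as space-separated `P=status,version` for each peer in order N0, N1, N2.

Op 1: N0 marks N2=suspect -> (suspect,v1)
Op 2: N0 marks N1=suspect -> (suspect,v1)
Op 3: gossip N0<->N2 -> N0.N0=(alive,v0) N0.N1=(suspect,v1) N0.N2=(suspect,v1) | N2.N0=(alive,v0) N2.N1=(suspect,v1) N2.N2=(suspect,v1)
Op 4: gossip N2<->N1 -> N2.N0=(alive,v0) N2.N1=(suspect,v1) N2.N2=(suspect,v1) | N1.N0=(alive,v0) N1.N1=(suspect,v1) N1.N2=(suspect,v1)
Op 5: gossip N2<->N0 -> N2.N0=(alive,v0) N2.N1=(suspect,v1) N2.N2=(suspect,v1) | N0.N0=(alive,v0) N0.N1=(suspect,v1) N0.N2=(suspect,v1)
Op 6: N1 marks N0=dead -> (dead,v1)
Op 7: N1 marks N2=alive -> (alive,v2)
Op 8: N0 marks N1=alive -> (alive,v2)

Answer: N0=alive,0 N1=suspect,1 N2=suspect,1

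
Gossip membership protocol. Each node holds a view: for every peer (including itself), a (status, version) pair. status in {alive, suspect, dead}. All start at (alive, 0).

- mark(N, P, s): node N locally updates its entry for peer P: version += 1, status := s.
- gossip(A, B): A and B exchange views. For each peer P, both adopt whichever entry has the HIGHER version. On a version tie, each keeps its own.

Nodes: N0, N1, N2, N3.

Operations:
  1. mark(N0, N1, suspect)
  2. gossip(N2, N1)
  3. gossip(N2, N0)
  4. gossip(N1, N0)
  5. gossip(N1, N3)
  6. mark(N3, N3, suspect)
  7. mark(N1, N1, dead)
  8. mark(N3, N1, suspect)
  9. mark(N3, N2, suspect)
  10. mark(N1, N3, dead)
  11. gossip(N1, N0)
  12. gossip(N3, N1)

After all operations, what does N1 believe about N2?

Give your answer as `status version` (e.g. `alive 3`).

Op 1: N0 marks N1=suspect -> (suspect,v1)
Op 2: gossip N2<->N1 -> N2.N0=(alive,v0) N2.N1=(alive,v0) N2.N2=(alive,v0) N2.N3=(alive,v0) | N1.N0=(alive,v0) N1.N1=(alive,v0) N1.N2=(alive,v0) N1.N3=(alive,v0)
Op 3: gossip N2<->N0 -> N2.N0=(alive,v0) N2.N1=(suspect,v1) N2.N2=(alive,v0) N2.N3=(alive,v0) | N0.N0=(alive,v0) N0.N1=(suspect,v1) N0.N2=(alive,v0) N0.N3=(alive,v0)
Op 4: gossip N1<->N0 -> N1.N0=(alive,v0) N1.N1=(suspect,v1) N1.N2=(alive,v0) N1.N3=(alive,v0) | N0.N0=(alive,v0) N0.N1=(suspect,v1) N0.N2=(alive,v0) N0.N3=(alive,v0)
Op 5: gossip N1<->N3 -> N1.N0=(alive,v0) N1.N1=(suspect,v1) N1.N2=(alive,v0) N1.N3=(alive,v0) | N3.N0=(alive,v0) N3.N1=(suspect,v1) N3.N2=(alive,v0) N3.N3=(alive,v0)
Op 6: N3 marks N3=suspect -> (suspect,v1)
Op 7: N1 marks N1=dead -> (dead,v2)
Op 8: N3 marks N1=suspect -> (suspect,v2)
Op 9: N3 marks N2=suspect -> (suspect,v1)
Op 10: N1 marks N3=dead -> (dead,v1)
Op 11: gossip N1<->N0 -> N1.N0=(alive,v0) N1.N1=(dead,v2) N1.N2=(alive,v0) N1.N3=(dead,v1) | N0.N0=(alive,v0) N0.N1=(dead,v2) N0.N2=(alive,v0) N0.N3=(dead,v1)
Op 12: gossip N3<->N1 -> N3.N0=(alive,v0) N3.N1=(suspect,v2) N3.N2=(suspect,v1) N3.N3=(suspect,v1) | N1.N0=(alive,v0) N1.N1=(dead,v2) N1.N2=(suspect,v1) N1.N3=(dead,v1)

Answer: suspect 1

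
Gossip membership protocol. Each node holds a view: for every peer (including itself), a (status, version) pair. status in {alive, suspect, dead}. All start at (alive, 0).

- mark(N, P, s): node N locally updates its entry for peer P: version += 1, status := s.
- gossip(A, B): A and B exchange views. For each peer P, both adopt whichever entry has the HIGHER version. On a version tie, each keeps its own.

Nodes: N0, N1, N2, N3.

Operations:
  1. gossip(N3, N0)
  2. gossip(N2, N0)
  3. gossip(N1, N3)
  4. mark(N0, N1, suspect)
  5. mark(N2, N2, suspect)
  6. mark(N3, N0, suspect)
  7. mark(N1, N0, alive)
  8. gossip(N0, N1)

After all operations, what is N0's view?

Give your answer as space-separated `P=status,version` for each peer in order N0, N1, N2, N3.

Answer: N0=alive,1 N1=suspect,1 N2=alive,0 N3=alive,0

Derivation:
Op 1: gossip N3<->N0 -> N3.N0=(alive,v0) N3.N1=(alive,v0) N3.N2=(alive,v0) N3.N3=(alive,v0) | N0.N0=(alive,v0) N0.N1=(alive,v0) N0.N2=(alive,v0) N0.N3=(alive,v0)
Op 2: gossip N2<->N0 -> N2.N0=(alive,v0) N2.N1=(alive,v0) N2.N2=(alive,v0) N2.N3=(alive,v0) | N0.N0=(alive,v0) N0.N1=(alive,v0) N0.N2=(alive,v0) N0.N3=(alive,v0)
Op 3: gossip N1<->N3 -> N1.N0=(alive,v0) N1.N1=(alive,v0) N1.N2=(alive,v0) N1.N3=(alive,v0) | N3.N0=(alive,v0) N3.N1=(alive,v0) N3.N2=(alive,v0) N3.N3=(alive,v0)
Op 4: N0 marks N1=suspect -> (suspect,v1)
Op 5: N2 marks N2=suspect -> (suspect,v1)
Op 6: N3 marks N0=suspect -> (suspect,v1)
Op 7: N1 marks N0=alive -> (alive,v1)
Op 8: gossip N0<->N1 -> N0.N0=(alive,v1) N0.N1=(suspect,v1) N0.N2=(alive,v0) N0.N3=(alive,v0) | N1.N0=(alive,v1) N1.N1=(suspect,v1) N1.N2=(alive,v0) N1.N3=(alive,v0)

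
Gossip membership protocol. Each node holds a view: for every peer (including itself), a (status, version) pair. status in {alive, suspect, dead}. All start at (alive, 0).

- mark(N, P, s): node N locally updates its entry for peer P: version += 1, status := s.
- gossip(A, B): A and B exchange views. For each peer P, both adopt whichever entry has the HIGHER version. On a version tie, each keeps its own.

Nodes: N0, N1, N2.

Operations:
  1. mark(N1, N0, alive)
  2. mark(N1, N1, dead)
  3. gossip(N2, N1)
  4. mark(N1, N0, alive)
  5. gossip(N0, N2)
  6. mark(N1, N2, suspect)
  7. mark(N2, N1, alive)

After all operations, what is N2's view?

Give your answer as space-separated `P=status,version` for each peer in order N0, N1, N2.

Answer: N0=alive,1 N1=alive,2 N2=alive,0

Derivation:
Op 1: N1 marks N0=alive -> (alive,v1)
Op 2: N1 marks N1=dead -> (dead,v1)
Op 3: gossip N2<->N1 -> N2.N0=(alive,v1) N2.N1=(dead,v1) N2.N2=(alive,v0) | N1.N0=(alive,v1) N1.N1=(dead,v1) N1.N2=(alive,v0)
Op 4: N1 marks N0=alive -> (alive,v2)
Op 5: gossip N0<->N2 -> N0.N0=(alive,v1) N0.N1=(dead,v1) N0.N2=(alive,v0) | N2.N0=(alive,v1) N2.N1=(dead,v1) N2.N2=(alive,v0)
Op 6: N1 marks N2=suspect -> (suspect,v1)
Op 7: N2 marks N1=alive -> (alive,v2)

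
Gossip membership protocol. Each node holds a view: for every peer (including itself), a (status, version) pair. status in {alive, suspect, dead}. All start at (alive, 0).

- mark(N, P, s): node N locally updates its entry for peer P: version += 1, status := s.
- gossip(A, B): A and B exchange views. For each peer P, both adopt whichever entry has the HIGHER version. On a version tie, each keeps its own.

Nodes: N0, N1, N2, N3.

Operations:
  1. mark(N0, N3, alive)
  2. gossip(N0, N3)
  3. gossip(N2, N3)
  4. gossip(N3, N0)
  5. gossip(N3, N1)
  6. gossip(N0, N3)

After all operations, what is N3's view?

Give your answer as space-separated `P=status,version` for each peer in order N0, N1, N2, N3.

Op 1: N0 marks N3=alive -> (alive,v1)
Op 2: gossip N0<->N3 -> N0.N0=(alive,v0) N0.N1=(alive,v0) N0.N2=(alive,v0) N0.N3=(alive,v1) | N3.N0=(alive,v0) N3.N1=(alive,v0) N3.N2=(alive,v0) N3.N3=(alive,v1)
Op 3: gossip N2<->N3 -> N2.N0=(alive,v0) N2.N1=(alive,v0) N2.N2=(alive,v0) N2.N3=(alive,v1) | N3.N0=(alive,v0) N3.N1=(alive,v0) N3.N2=(alive,v0) N3.N3=(alive,v1)
Op 4: gossip N3<->N0 -> N3.N0=(alive,v0) N3.N1=(alive,v0) N3.N2=(alive,v0) N3.N3=(alive,v1) | N0.N0=(alive,v0) N0.N1=(alive,v0) N0.N2=(alive,v0) N0.N3=(alive,v1)
Op 5: gossip N3<->N1 -> N3.N0=(alive,v0) N3.N1=(alive,v0) N3.N2=(alive,v0) N3.N3=(alive,v1) | N1.N0=(alive,v0) N1.N1=(alive,v0) N1.N2=(alive,v0) N1.N3=(alive,v1)
Op 6: gossip N0<->N3 -> N0.N0=(alive,v0) N0.N1=(alive,v0) N0.N2=(alive,v0) N0.N3=(alive,v1) | N3.N0=(alive,v0) N3.N1=(alive,v0) N3.N2=(alive,v0) N3.N3=(alive,v1)

Answer: N0=alive,0 N1=alive,0 N2=alive,0 N3=alive,1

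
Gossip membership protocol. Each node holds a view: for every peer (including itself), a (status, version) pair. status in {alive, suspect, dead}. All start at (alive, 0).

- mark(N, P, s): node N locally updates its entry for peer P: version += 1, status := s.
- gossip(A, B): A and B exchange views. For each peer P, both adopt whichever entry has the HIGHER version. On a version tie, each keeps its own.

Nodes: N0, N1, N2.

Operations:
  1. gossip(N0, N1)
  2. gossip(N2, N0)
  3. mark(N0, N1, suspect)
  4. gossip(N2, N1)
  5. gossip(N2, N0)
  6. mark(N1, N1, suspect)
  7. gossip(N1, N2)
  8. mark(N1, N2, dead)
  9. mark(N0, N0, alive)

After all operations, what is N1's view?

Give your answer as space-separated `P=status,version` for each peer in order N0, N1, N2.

Op 1: gossip N0<->N1 -> N0.N0=(alive,v0) N0.N1=(alive,v0) N0.N2=(alive,v0) | N1.N0=(alive,v0) N1.N1=(alive,v0) N1.N2=(alive,v0)
Op 2: gossip N2<->N0 -> N2.N0=(alive,v0) N2.N1=(alive,v0) N2.N2=(alive,v0) | N0.N0=(alive,v0) N0.N1=(alive,v0) N0.N2=(alive,v0)
Op 3: N0 marks N1=suspect -> (suspect,v1)
Op 4: gossip N2<->N1 -> N2.N0=(alive,v0) N2.N1=(alive,v0) N2.N2=(alive,v0) | N1.N0=(alive,v0) N1.N1=(alive,v0) N1.N2=(alive,v0)
Op 5: gossip N2<->N0 -> N2.N0=(alive,v0) N2.N1=(suspect,v1) N2.N2=(alive,v0) | N0.N0=(alive,v0) N0.N1=(suspect,v1) N0.N2=(alive,v0)
Op 6: N1 marks N1=suspect -> (suspect,v1)
Op 7: gossip N1<->N2 -> N1.N0=(alive,v0) N1.N1=(suspect,v1) N1.N2=(alive,v0) | N2.N0=(alive,v0) N2.N1=(suspect,v1) N2.N2=(alive,v0)
Op 8: N1 marks N2=dead -> (dead,v1)
Op 9: N0 marks N0=alive -> (alive,v1)

Answer: N0=alive,0 N1=suspect,1 N2=dead,1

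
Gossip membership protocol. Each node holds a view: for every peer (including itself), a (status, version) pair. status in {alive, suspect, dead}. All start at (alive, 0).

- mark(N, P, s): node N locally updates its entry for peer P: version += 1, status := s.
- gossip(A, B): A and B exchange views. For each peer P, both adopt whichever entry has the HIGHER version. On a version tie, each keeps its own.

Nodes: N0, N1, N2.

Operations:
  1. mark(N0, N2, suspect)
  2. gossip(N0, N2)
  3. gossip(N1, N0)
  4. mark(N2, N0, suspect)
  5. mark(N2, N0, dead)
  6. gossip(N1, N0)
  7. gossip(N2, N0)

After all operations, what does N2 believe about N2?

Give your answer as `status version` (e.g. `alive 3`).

Op 1: N0 marks N2=suspect -> (suspect,v1)
Op 2: gossip N0<->N2 -> N0.N0=(alive,v0) N0.N1=(alive,v0) N0.N2=(suspect,v1) | N2.N0=(alive,v0) N2.N1=(alive,v0) N2.N2=(suspect,v1)
Op 3: gossip N1<->N0 -> N1.N0=(alive,v0) N1.N1=(alive,v0) N1.N2=(suspect,v1) | N0.N0=(alive,v0) N0.N1=(alive,v0) N0.N2=(suspect,v1)
Op 4: N2 marks N0=suspect -> (suspect,v1)
Op 5: N2 marks N0=dead -> (dead,v2)
Op 6: gossip N1<->N0 -> N1.N0=(alive,v0) N1.N1=(alive,v0) N1.N2=(suspect,v1) | N0.N0=(alive,v0) N0.N1=(alive,v0) N0.N2=(suspect,v1)
Op 7: gossip N2<->N0 -> N2.N0=(dead,v2) N2.N1=(alive,v0) N2.N2=(suspect,v1) | N0.N0=(dead,v2) N0.N1=(alive,v0) N0.N2=(suspect,v1)

Answer: suspect 1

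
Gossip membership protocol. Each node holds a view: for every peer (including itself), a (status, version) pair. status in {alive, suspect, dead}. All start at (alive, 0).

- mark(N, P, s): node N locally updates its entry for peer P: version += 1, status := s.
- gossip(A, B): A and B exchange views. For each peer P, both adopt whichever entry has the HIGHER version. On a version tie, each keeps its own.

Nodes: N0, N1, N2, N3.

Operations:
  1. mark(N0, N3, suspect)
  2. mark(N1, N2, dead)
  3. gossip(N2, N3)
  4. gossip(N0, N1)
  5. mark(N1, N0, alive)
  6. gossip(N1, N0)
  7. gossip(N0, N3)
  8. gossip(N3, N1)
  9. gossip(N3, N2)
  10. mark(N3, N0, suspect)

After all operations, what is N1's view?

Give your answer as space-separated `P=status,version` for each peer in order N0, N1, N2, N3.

Answer: N0=alive,1 N1=alive,0 N2=dead,1 N3=suspect,1

Derivation:
Op 1: N0 marks N3=suspect -> (suspect,v1)
Op 2: N1 marks N2=dead -> (dead,v1)
Op 3: gossip N2<->N3 -> N2.N0=(alive,v0) N2.N1=(alive,v0) N2.N2=(alive,v0) N2.N3=(alive,v0) | N3.N0=(alive,v0) N3.N1=(alive,v0) N3.N2=(alive,v0) N3.N3=(alive,v0)
Op 4: gossip N0<->N1 -> N0.N0=(alive,v0) N0.N1=(alive,v0) N0.N2=(dead,v1) N0.N3=(suspect,v1) | N1.N0=(alive,v0) N1.N1=(alive,v0) N1.N2=(dead,v1) N1.N3=(suspect,v1)
Op 5: N1 marks N0=alive -> (alive,v1)
Op 6: gossip N1<->N0 -> N1.N0=(alive,v1) N1.N1=(alive,v0) N1.N2=(dead,v1) N1.N3=(suspect,v1) | N0.N0=(alive,v1) N0.N1=(alive,v0) N0.N2=(dead,v1) N0.N3=(suspect,v1)
Op 7: gossip N0<->N3 -> N0.N0=(alive,v1) N0.N1=(alive,v0) N0.N2=(dead,v1) N0.N3=(suspect,v1) | N3.N0=(alive,v1) N3.N1=(alive,v0) N3.N2=(dead,v1) N3.N3=(suspect,v1)
Op 8: gossip N3<->N1 -> N3.N0=(alive,v1) N3.N1=(alive,v0) N3.N2=(dead,v1) N3.N3=(suspect,v1) | N1.N0=(alive,v1) N1.N1=(alive,v0) N1.N2=(dead,v1) N1.N3=(suspect,v1)
Op 9: gossip N3<->N2 -> N3.N0=(alive,v1) N3.N1=(alive,v0) N3.N2=(dead,v1) N3.N3=(suspect,v1) | N2.N0=(alive,v1) N2.N1=(alive,v0) N2.N2=(dead,v1) N2.N3=(suspect,v1)
Op 10: N3 marks N0=suspect -> (suspect,v2)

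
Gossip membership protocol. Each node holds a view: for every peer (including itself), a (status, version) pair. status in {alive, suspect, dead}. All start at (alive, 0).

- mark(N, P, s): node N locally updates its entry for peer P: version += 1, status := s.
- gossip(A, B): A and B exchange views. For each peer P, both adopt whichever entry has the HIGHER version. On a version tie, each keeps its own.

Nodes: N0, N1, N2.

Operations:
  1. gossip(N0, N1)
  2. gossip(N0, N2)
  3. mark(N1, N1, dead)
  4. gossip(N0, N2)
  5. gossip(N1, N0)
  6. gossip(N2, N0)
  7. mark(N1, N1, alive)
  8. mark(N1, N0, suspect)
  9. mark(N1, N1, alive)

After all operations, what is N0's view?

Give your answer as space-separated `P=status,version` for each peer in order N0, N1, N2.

Answer: N0=alive,0 N1=dead,1 N2=alive,0

Derivation:
Op 1: gossip N0<->N1 -> N0.N0=(alive,v0) N0.N1=(alive,v0) N0.N2=(alive,v0) | N1.N0=(alive,v0) N1.N1=(alive,v0) N1.N2=(alive,v0)
Op 2: gossip N0<->N2 -> N0.N0=(alive,v0) N0.N1=(alive,v0) N0.N2=(alive,v0) | N2.N0=(alive,v0) N2.N1=(alive,v0) N2.N2=(alive,v0)
Op 3: N1 marks N1=dead -> (dead,v1)
Op 4: gossip N0<->N2 -> N0.N0=(alive,v0) N0.N1=(alive,v0) N0.N2=(alive,v0) | N2.N0=(alive,v0) N2.N1=(alive,v0) N2.N2=(alive,v0)
Op 5: gossip N1<->N0 -> N1.N0=(alive,v0) N1.N1=(dead,v1) N1.N2=(alive,v0) | N0.N0=(alive,v0) N0.N1=(dead,v1) N0.N2=(alive,v0)
Op 6: gossip N2<->N0 -> N2.N0=(alive,v0) N2.N1=(dead,v1) N2.N2=(alive,v0) | N0.N0=(alive,v0) N0.N1=(dead,v1) N0.N2=(alive,v0)
Op 7: N1 marks N1=alive -> (alive,v2)
Op 8: N1 marks N0=suspect -> (suspect,v1)
Op 9: N1 marks N1=alive -> (alive,v3)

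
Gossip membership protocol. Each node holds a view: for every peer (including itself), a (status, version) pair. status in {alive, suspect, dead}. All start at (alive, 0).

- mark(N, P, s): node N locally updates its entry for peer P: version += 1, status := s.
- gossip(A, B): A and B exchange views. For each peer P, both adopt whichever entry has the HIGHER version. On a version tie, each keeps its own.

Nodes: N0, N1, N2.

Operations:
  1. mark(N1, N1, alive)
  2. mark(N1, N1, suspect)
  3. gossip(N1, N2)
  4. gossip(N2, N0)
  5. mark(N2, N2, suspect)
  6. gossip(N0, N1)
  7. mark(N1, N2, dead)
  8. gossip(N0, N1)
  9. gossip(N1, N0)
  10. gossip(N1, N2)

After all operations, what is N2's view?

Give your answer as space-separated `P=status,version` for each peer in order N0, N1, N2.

Answer: N0=alive,0 N1=suspect,2 N2=suspect,1

Derivation:
Op 1: N1 marks N1=alive -> (alive,v1)
Op 2: N1 marks N1=suspect -> (suspect,v2)
Op 3: gossip N1<->N2 -> N1.N0=(alive,v0) N1.N1=(suspect,v2) N1.N2=(alive,v0) | N2.N0=(alive,v0) N2.N1=(suspect,v2) N2.N2=(alive,v0)
Op 4: gossip N2<->N0 -> N2.N0=(alive,v0) N2.N1=(suspect,v2) N2.N2=(alive,v0) | N0.N0=(alive,v0) N0.N1=(suspect,v2) N0.N2=(alive,v0)
Op 5: N2 marks N2=suspect -> (suspect,v1)
Op 6: gossip N0<->N1 -> N0.N0=(alive,v0) N0.N1=(suspect,v2) N0.N2=(alive,v0) | N1.N0=(alive,v0) N1.N1=(suspect,v2) N1.N2=(alive,v0)
Op 7: N1 marks N2=dead -> (dead,v1)
Op 8: gossip N0<->N1 -> N0.N0=(alive,v0) N0.N1=(suspect,v2) N0.N2=(dead,v1) | N1.N0=(alive,v0) N1.N1=(suspect,v2) N1.N2=(dead,v1)
Op 9: gossip N1<->N0 -> N1.N0=(alive,v0) N1.N1=(suspect,v2) N1.N2=(dead,v1) | N0.N0=(alive,v0) N0.N1=(suspect,v2) N0.N2=(dead,v1)
Op 10: gossip N1<->N2 -> N1.N0=(alive,v0) N1.N1=(suspect,v2) N1.N2=(dead,v1) | N2.N0=(alive,v0) N2.N1=(suspect,v2) N2.N2=(suspect,v1)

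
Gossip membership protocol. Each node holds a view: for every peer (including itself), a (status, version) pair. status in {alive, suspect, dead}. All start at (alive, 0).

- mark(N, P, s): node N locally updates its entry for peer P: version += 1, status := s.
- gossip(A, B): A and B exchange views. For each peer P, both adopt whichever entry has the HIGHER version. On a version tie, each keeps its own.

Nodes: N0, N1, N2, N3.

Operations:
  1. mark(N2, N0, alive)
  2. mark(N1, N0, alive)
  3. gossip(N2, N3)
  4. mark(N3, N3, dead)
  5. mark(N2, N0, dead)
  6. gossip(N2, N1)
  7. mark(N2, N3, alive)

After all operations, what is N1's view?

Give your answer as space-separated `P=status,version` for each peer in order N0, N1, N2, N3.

Op 1: N2 marks N0=alive -> (alive,v1)
Op 2: N1 marks N0=alive -> (alive,v1)
Op 3: gossip N2<->N3 -> N2.N0=(alive,v1) N2.N1=(alive,v0) N2.N2=(alive,v0) N2.N3=(alive,v0) | N3.N0=(alive,v1) N3.N1=(alive,v0) N3.N2=(alive,v0) N3.N3=(alive,v0)
Op 4: N3 marks N3=dead -> (dead,v1)
Op 5: N2 marks N0=dead -> (dead,v2)
Op 6: gossip N2<->N1 -> N2.N0=(dead,v2) N2.N1=(alive,v0) N2.N2=(alive,v0) N2.N3=(alive,v0) | N1.N0=(dead,v2) N1.N1=(alive,v0) N1.N2=(alive,v0) N1.N3=(alive,v0)
Op 7: N2 marks N3=alive -> (alive,v1)

Answer: N0=dead,2 N1=alive,0 N2=alive,0 N3=alive,0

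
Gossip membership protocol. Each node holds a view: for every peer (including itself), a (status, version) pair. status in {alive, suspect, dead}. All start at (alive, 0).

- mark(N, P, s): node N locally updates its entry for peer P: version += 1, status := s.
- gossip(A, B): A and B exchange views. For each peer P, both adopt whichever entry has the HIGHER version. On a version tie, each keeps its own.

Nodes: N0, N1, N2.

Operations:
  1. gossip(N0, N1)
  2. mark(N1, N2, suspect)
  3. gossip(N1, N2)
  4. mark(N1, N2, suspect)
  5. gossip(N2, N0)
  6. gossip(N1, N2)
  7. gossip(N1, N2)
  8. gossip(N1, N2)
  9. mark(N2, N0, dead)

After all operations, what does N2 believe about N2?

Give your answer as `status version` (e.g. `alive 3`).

Op 1: gossip N0<->N1 -> N0.N0=(alive,v0) N0.N1=(alive,v0) N0.N2=(alive,v0) | N1.N0=(alive,v0) N1.N1=(alive,v0) N1.N2=(alive,v0)
Op 2: N1 marks N2=suspect -> (suspect,v1)
Op 3: gossip N1<->N2 -> N1.N0=(alive,v0) N1.N1=(alive,v0) N1.N2=(suspect,v1) | N2.N0=(alive,v0) N2.N1=(alive,v0) N2.N2=(suspect,v1)
Op 4: N1 marks N2=suspect -> (suspect,v2)
Op 5: gossip N2<->N0 -> N2.N0=(alive,v0) N2.N1=(alive,v0) N2.N2=(suspect,v1) | N0.N0=(alive,v0) N0.N1=(alive,v0) N0.N2=(suspect,v1)
Op 6: gossip N1<->N2 -> N1.N0=(alive,v0) N1.N1=(alive,v0) N1.N2=(suspect,v2) | N2.N0=(alive,v0) N2.N1=(alive,v0) N2.N2=(suspect,v2)
Op 7: gossip N1<->N2 -> N1.N0=(alive,v0) N1.N1=(alive,v0) N1.N2=(suspect,v2) | N2.N0=(alive,v0) N2.N1=(alive,v0) N2.N2=(suspect,v2)
Op 8: gossip N1<->N2 -> N1.N0=(alive,v0) N1.N1=(alive,v0) N1.N2=(suspect,v2) | N2.N0=(alive,v0) N2.N1=(alive,v0) N2.N2=(suspect,v2)
Op 9: N2 marks N0=dead -> (dead,v1)

Answer: suspect 2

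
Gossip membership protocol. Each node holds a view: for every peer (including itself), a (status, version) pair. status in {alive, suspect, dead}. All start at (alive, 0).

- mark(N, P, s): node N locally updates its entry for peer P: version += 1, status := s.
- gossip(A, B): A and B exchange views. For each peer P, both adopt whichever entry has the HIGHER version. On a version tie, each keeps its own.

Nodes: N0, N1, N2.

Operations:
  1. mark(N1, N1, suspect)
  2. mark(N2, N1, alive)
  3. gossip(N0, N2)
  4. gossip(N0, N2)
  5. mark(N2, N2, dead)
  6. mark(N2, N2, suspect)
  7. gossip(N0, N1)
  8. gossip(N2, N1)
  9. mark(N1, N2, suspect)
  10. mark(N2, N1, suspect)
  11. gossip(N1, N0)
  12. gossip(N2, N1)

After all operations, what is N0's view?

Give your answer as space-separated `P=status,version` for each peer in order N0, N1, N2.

Answer: N0=alive,0 N1=alive,1 N2=suspect,3

Derivation:
Op 1: N1 marks N1=suspect -> (suspect,v1)
Op 2: N2 marks N1=alive -> (alive,v1)
Op 3: gossip N0<->N2 -> N0.N0=(alive,v0) N0.N1=(alive,v1) N0.N2=(alive,v0) | N2.N0=(alive,v0) N2.N1=(alive,v1) N2.N2=(alive,v0)
Op 4: gossip N0<->N2 -> N0.N0=(alive,v0) N0.N1=(alive,v1) N0.N2=(alive,v0) | N2.N0=(alive,v0) N2.N1=(alive,v1) N2.N2=(alive,v0)
Op 5: N2 marks N2=dead -> (dead,v1)
Op 6: N2 marks N2=suspect -> (suspect,v2)
Op 7: gossip N0<->N1 -> N0.N0=(alive,v0) N0.N1=(alive,v1) N0.N2=(alive,v0) | N1.N0=(alive,v0) N1.N1=(suspect,v1) N1.N2=(alive,v0)
Op 8: gossip N2<->N1 -> N2.N0=(alive,v0) N2.N1=(alive,v1) N2.N2=(suspect,v2) | N1.N0=(alive,v0) N1.N1=(suspect,v1) N1.N2=(suspect,v2)
Op 9: N1 marks N2=suspect -> (suspect,v3)
Op 10: N2 marks N1=suspect -> (suspect,v2)
Op 11: gossip N1<->N0 -> N1.N0=(alive,v0) N1.N1=(suspect,v1) N1.N2=(suspect,v3) | N0.N0=(alive,v0) N0.N1=(alive,v1) N0.N2=(suspect,v3)
Op 12: gossip N2<->N1 -> N2.N0=(alive,v0) N2.N1=(suspect,v2) N2.N2=(suspect,v3) | N1.N0=(alive,v0) N1.N1=(suspect,v2) N1.N2=(suspect,v3)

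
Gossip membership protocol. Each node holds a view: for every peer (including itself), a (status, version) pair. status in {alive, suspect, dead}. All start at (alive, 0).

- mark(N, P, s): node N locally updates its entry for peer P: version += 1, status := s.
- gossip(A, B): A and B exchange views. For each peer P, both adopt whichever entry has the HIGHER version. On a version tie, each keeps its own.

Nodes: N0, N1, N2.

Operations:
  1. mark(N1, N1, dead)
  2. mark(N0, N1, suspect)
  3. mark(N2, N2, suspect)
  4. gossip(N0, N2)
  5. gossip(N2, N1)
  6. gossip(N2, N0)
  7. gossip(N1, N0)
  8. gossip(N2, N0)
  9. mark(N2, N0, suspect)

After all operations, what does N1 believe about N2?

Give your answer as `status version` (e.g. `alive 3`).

Op 1: N1 marks N1=dead -> (dead,v1)
Op 2: N0 marks N1=suspect -> (suspect,v1)
Op 3: N2 marks N2=suspect -> (suspect,v1)
Op 4: gossip N0<->N2 -> N0.N0=(alive,v0) N0.N1=(suspect,v1) N0.N2=(suspect,v1) | N2.N0=(alive,v0) N2.N1=(suspect,v1) N2.N2=(suspect,v1)
Op 5: gossip N2<->N1 -> N2.N0=(alive,v0) N2.N1=(suspect,v1) N2.N2=(suspect,v1) | N1.N0=(alive,v0) N1.N1=(dead,v1) N1.N2=(suspect,v1)
Op 6: gossip N2<->N0 -> N2.N0=(alive,v0) N2.N1=(suspect,v1) N2.N2=(suspect,v1) | N0.N0=(alive,v0) N0.N1=(suspect,v1) N0.N2=(suspect,v1)
Op 7: gossip N1<->N0 -> N1.N0=(alive,v0) N1.N1=(dead,v1) N1.N2=(suspect,v1) | N0.N0=(alive,v0) N0.N1=(suspect,v1) N0.N2=(suspect,v1)
Op 8: gossip N2<->N0 -> N2.N0=(alive,v0) N2.N1=(suspect,v1) N2.N2=(suspect,v1) | N0.N0=(alive,v0) N0.N1=(suspect,v1) N0.N2=(suspect,v1)
Op 9: N2 marks N0=suspect -> (suspect,v1)

Answer: suspect 1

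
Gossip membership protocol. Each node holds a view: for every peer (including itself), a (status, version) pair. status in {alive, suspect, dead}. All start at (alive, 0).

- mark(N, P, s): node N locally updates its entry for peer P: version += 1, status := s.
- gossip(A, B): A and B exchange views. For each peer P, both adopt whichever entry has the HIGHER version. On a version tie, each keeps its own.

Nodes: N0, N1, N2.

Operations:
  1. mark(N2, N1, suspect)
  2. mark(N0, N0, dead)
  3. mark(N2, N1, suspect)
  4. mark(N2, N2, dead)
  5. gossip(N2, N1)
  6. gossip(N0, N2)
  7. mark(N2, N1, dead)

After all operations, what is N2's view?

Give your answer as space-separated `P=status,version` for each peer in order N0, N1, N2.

Answer: N0=dead,1 N1=dead,3 N2=dead,1

Derivation:
Op 1: N2 marks N1=suspect -> (suspect,v1)
Op 2: N0 marks N0=dead -> (dead,v1)
Op 3: N2 marks N1=suspect -> (suspect,v2)
Op 4: N2 marks N2=dead -> (dead,v1)
Op 5: gossip N2<->N1 -> N2.N0=(alive,v0) N2.N1=(suspect,v2) N2.N2=(dead,v1) | N1.N0=(alive,v0) N1.N1=(suspect,v2) N1.N2=(dead,v1)
Op 6: gossip N0<->N2 -> N0.N0=(dead,v1) N0.N1=(suspect,v2) N0.N2=(dead,v1) | N2.N0=(dead,v1) N2.N1=(suspect,v2) N2.N2=(dead,v1)
Op 7: N2 marks N1=dead -> (dead,v3)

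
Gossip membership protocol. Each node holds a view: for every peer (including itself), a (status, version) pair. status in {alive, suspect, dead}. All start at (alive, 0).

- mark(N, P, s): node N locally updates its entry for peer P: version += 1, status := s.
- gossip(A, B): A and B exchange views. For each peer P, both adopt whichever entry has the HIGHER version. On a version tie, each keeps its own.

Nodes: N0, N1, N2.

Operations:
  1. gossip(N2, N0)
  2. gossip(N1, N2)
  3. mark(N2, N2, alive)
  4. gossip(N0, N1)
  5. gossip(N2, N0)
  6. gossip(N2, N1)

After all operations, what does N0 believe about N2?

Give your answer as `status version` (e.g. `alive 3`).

Op 1: gossip N2<->N0 -> N2.N0=(alive,v0) N2.N1=(alive,v0) N2.N2=(alive,v0) | N0.N0=(alive,v0) N0.N1=(alive,v0) N0.N2=(alive,v0)
Op 2: gossip N1<->N2 -> N1.N0=(alive,v0) N1.N1=(alive,v0) N1.N2=(alive,v0) | N2.N0=(alive,v0) N2.N1=(alive,v0) N2.N2=(alive,v0)
Op 3: N2 marks N2=alive -> (alive,v1)
Op 4: gossip N0<->N1 -> N0.N0=(alive,v0) N0.N1=(alive,v0) N0.N2=(alive,v0) | N1.N0=(alive,v0) N1.N1=(alive,v0) N1.N2=(alive,v0)
Op 5: gossip N2<->N0 -> N2.N0=(alive,v0) N2.N1=(alive,v0) N2.N2=(alive,v1) | N0.N0=(alive,v0) N0.N1=(alive,v0) N0.N2=(alive,v1)
Op 6: gossip N2<->N1 -> N2.N0=(alive,v0) N2.N1=(alive,v0) N2.N2=(alive,v1) | N1.N0=(alive,v0) N1.N1=(alive,v0) N1.N2=(alive,v1)

Answer: alive 1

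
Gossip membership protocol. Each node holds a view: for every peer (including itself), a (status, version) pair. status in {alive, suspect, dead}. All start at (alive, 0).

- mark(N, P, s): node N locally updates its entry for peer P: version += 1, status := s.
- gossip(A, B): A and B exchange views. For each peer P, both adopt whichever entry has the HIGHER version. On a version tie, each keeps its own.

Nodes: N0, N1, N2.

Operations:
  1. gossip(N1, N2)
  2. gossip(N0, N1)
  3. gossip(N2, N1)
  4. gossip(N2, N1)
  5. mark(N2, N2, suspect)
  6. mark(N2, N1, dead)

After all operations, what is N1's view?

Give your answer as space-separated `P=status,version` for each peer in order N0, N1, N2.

Answer: N0=alive,0 N1=alive,0 N2=alive,0

Derivation:
Op 1: gossip N1<->N2 -> N1.N0=(alive,v0) N1.N1=(alive,v0) N1.N2=(alive,v0) | N2.N0=(alive,v0) N2.N1=(alive,v0) N2.N2=(alive,v0)
Op 2: gossip N0<->N1 -> N0.N0=(alive,v0) N0.N1=(alive,v0) N0.N2=(alive,v0) | N1.N0=(alive,v0) N1.N1=(alive,v0) N1.N2=(alive,v0)
Op 3: gossip N2<->N1 -> N2.N0=(alive,v0) N2.N1=(alive,v0) N2.N2=(alive,v0) | N1.N0=(alive,v0) N1.N1=(alive,v0) N1.N2=(alive,v0)
Op 4: gossip N2<->N1 -> N2.N0=(alive,v0) N2.N1=(alive,v0) N2.N2=(alive,v0) | N1.N0=(alive,v0) N1.N1=(alive,v0) N1.N2=(alive,v0)
Op 5: N2 marks N2=suspect -> (suspect,v1)
Op 6: N2 marks N1=dead -> (dead,v1)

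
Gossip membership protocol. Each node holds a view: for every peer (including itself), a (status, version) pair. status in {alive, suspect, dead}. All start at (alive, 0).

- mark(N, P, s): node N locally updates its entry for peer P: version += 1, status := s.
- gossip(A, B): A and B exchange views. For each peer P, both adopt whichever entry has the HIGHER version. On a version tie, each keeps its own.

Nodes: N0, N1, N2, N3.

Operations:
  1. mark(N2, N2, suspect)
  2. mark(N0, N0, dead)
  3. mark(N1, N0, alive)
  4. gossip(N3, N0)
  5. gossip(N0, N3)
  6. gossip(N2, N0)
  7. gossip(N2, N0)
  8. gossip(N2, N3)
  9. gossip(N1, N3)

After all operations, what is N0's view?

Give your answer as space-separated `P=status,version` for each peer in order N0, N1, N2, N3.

Op 1: N2 marks N2=suspect -> (suspect,v1)
Op 2: N0 marks N0=dead -> (dead,v1)
Op 3: N1 marks N0=alive -> (alive,v1)
Op 4: gossip N3<->N0 -> N3.N0=(dead,v1) N3.N1=(alive,v0) N3.N2=(alive,v0) N3.N3=(alive,v0) | N0.N0=(dead,v1) N0.N1=(alive,v0) N0.N2=(alive,v0) N0.N3=(alive,v0)
Op 5: gossip N0<->N3 -> N0.N0=(dead,v1) N0.N1=(alive,v0) N0.N2=(alive,v0) N0.N3=(alive,v0) | N3.N0=(dead,v1) N3.N1=(alive,v0) N3.N2=(alive,v0) N3.N3=(alive,v0)
Op 6: gossip N2<->N0 -> N2.N0=(dead,v1) N2.N1=(alive,v0) N2.N2=(suspect,v1) N2.N3=(alive,v0) | N0.N0=(dead,v1) N0.N1=(alive,v0) N0.N2=(suspect,v1) N0.N3=(alive,v0)
Op 7: gossip N2<->N0 -> N2.N0=(dead,v1) N2.N1=(alive,v0) N2.N2=(suspect,v1) N2.N3=(alive,v0) | N0.N0=(dead,v1) N0.N1=(alive,v0) N0.N2=(suspect,v1) N0.N3=(alive,v0)
Op 8: gossip N2<->N3 -> N2.N0=(dead,v1) N2.N1=(alive,v0) N2.N2=(suspect,v1) N2.N3=(alive,v0) | N3.N0=(dead,v1) N3.N1=(alive,v0) N3.N2=(suspect,v1) N3.N3=(alive,v0)
Op 9: gossip N1<->N3 -> N1.N0=(alive,v1) N1.N1=(alive,v0) N1.N2=(suspect,v1) N1.N3=(alive,v0) | N3.N0=(dead,v1) N3.N1=(alive,v0) N3.N2=(suspect,v1) N3.N3=(alive,v0)

Answer: N0=dead,1 N1=alive,0 N2=suspect,1 N3=alive,0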